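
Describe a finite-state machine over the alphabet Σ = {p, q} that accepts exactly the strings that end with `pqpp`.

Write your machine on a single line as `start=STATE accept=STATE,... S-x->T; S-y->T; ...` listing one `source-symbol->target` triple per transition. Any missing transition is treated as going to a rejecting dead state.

Remember how much of `pqpp` the current input suffix matches. State A means no match yet; B means the last symbol is `p`; C means the last 2 symbols are `pq`; D means the last 3 symbols are `pqp`; E means the last 4 symbols are `pqpp`. Only E accepts. On a mismatch, fall back to the longest proper suffix that is still a prefix of `pqpp`.
With 5 states:
       p  q 
>  A   B  A 
   B   B  C 
   C   D  A 
   D   E  C 
 * E   B  C 
(> = start, * = accepting)

start=A; accept=E; A-p->B; A-q->A; B-p->B; B-q->C; C-p->D; C-q->A; D-p->E; D-q->C; E-p->B; E-q->C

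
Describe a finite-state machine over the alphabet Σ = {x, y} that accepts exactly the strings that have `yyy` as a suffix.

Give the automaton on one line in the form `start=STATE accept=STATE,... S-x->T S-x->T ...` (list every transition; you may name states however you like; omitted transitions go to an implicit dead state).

start=S0 accept=S3 S0-x->S0 S0-y->S1 S1-x->S0 S1-y->S2 S2-x->S0 S2-y->S3 S3-x->S0 S3-y->S3

Remember how much of `yyy` the current input suffix matches. State S0 means no match yet; S1 means the last symbol is `y`; S2 means the last 2 symbols are `yy`; S3 means the last 3 symbols are `yyy`. Only S3 accepts. On a mismatch, fall back to the longest proper suffix that is still a prefix of `yyy`.
A 4-state machine:
        x   y  
>  S0   S0  S1 
   S1   S0  S2 
   S2   S0  S3 
 * S3   S0  S3 
(> = start, * = accepting)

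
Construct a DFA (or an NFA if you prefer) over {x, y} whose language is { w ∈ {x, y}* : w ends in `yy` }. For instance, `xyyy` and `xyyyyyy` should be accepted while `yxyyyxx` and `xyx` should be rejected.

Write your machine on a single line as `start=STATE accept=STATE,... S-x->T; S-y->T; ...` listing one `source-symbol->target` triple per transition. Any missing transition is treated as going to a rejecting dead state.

Let each state record the length of the longest suffix of the input read so far that is also a prefix of `yy`. B means the last symbol is `y`; C means the last 2 symbols are `yy`. Accept only at C, where the string currently ends in `yy`.
       x  y 
>  A   A  B 
   B   A  C 
 * C   A  C 
(> = start, * = accepting)

start=A; accept=C; A-x->A; A-y->B; B-x->A; B-y->C; C-x->A; C-y->C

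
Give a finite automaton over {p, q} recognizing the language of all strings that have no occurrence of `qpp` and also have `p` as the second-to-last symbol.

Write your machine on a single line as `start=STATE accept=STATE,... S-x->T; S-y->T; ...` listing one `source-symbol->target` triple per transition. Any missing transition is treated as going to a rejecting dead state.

start=s0; accept=s3,s4; s0-p->s1; s0-q->s2; s1-p->s3; s1-q->s4; s2-p->s5; s2-q->s6; s3-p->s3; s3-q->s4; s4-p->s5; s4-q->s6; s5-p->s7; s5-q->s4; s6-p->s5; s6-q->s6; s7-p->s7; s7-q->s8; s8-p->s9; s8-q->s10; s9-p->s7; s9-q->s8; s10-p->s9; s10-q->s10

Run two small machines in parallel and take their product. One (4 states) tracks partial matches of the forbidden pattern `qpp`; the other (7 states) tracks the last 2 symbols read. Each combined state is a pair, one component from each; accept when both components accept.
An 11-state machine:
          p    q  
>  s0     s1   s2 
   s1     s3   s4 
   s2     s5   s6 
 * s3     s3   s4 
 * s4     s5   s6 
   s5     s7   s4 
   s6     s5   s6 
   s7     s7   s8 
   s8     s9  s10 
   s9     s7   s8 
   s10    s9  s10 
(> = start, * = accepting)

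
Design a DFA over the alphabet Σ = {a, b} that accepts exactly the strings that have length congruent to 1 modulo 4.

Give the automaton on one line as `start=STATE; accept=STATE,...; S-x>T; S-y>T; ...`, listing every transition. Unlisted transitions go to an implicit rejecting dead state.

start=s0; accept=s1; s0-a>s1; s0-b>s1; s1-a>s2; s1-b>s2; s2-a>s3; s2-b>s3; s3-a>s0; s3-b>s0

Only the length mod 4 matters, so use a 4-cycle: from any state, every input symbol moves to the next state, wrapping s3 back to s0. Mark s1 accepting.
        a   b  
>  s0   s1  s1 
 * s1   s2  s2 
   s2   s3  s3 
   s3   s0  s0 
(> = start, * = accepting)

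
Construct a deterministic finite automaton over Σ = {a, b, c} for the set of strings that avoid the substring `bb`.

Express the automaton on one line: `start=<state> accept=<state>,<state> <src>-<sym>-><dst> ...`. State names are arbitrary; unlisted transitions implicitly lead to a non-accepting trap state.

start=s0 accept=s0,s1 s0-a->s0 s0-b->s1 s0-c->s0 s1-a->s0 s1-b->s2 s1-c->s0 s2-a->s2 s2-b->s2 s2-c->s2

Track partial matches of the forbidden pattern `bb`. State s2 is a dead state reached once `bb` has occurred; every other state accepts. s0 means no part of `bb` is currently matched.
A 3-state machine:
        a   b   c  
>* s0   s0  s1  s0 
 * s1   s0  s2  s0 
   s2   s2  s2  s2 
(> = start, * = accepting)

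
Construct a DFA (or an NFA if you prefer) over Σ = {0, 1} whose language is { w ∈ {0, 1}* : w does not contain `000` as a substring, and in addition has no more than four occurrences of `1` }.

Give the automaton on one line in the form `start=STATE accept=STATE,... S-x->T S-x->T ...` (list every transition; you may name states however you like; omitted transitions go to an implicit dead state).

start=q0 accept=q0,q1,q2,q3,q4,q5,q7,q8,q9,q10,q11,q12,q13,q14,q15 q0-0->q1 q0-1->q2 q1-0->q3 q1-1->q2 q2-0->q4 q2-1->q5 q3-0->q6 q3-1->q2 q4-0->q7 q4-1->q5 q5-0->q8 q5-1->q9 q6-0->q6 q6-1->q6 q7-0->q6 q7-1->q5 q8-0->q10 q8-1->q9 q9-0->q11 q9-1->q12 q10-0->q6 q10-1->q9 q11-0->q13 q11-1->q12 q12-0->q14 q12-1->q6 q13-0->q6 q13-1->q12 q14-0->q15 q14-1->q6 q15-0->q6 q15-1->q6

Handle the two conditions separately and then intersect. The first has 4 states tracking partial matches of the forbidden pattern `000`; the second has 6 states tracking the count of `1`s, saturating at 5. A product state is a pair (one from each), accepting exactly when both do. Equivalent product states are then merged.
With 16 states:
          0    1  
>* q0     q1   q2 
 * q1     q3   q2 
 * q2     q4   q5 
 * q3     q6   q2 
 * q4     q7   q5 
 * q5     q8   q9 
   q6     q6   q6 
 * q7     q6   q5 
 * q8    q10   q9 
 * q9    q11  q12 
 * q10    q6   q9 
 * q11   q13  q12 
 * q12   q14   q6 
 * q13    q6  q12 
 * q14   q15   q6 
 * q15    q6   q6 
(> = start, * = accepting)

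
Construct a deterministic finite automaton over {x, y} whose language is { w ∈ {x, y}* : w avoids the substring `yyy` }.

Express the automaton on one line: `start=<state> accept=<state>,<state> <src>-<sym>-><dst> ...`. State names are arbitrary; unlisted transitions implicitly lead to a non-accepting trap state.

This is the complement of 'contains `yyy`'. Use the same substring-matching states — S0 through S3 holding how much of `yyy` has just been matched — but flip the accepting set: everything except the trap S3 accepts.
4 states suffice.
        x   y  
>* S0   S0  S1 
 * S1   S0  S2 
 * S2   S0  S3 
   S3   S3  S3 
(> = start, * = accepting)

start=S0 accept=S0,S1,S2 S0-x->S0 S0-y->S1 S1-x->S0 S1-y->S2 S2-x->S0 S2-y->S3 S3-x->S3 S3-y->S3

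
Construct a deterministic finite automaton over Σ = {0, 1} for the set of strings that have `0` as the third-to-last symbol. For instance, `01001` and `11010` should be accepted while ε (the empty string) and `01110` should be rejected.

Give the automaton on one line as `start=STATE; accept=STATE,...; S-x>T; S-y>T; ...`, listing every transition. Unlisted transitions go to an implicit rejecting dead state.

A DFA must remember the last 3 symbols (since which symbol is third-to-last isn't known until the input ends). Use one state per possible window of the last ≤3 symbols; accept from those whose window starts with `0`.
A 15-state machine:
          0    1  
>  q0     q1   q2 
   q1     q3   q4 
   q2     q5   q6 
   q3     q7   q8 
   q4     q9  q10 
   q5    q11  q12 
   q6    q13  q14 
 * q7     q7   q8 
 * q8     q9  q10 
 * q9    q11  q12 
 * q10   q13  q14 
   q11    q7   q8 
   q12    q9  q10 
   q13   q11  q12 
   q14   q13  q14 
(> = start, * = accepting)

start=q0; accept=q7,q8,q9,q10; q0-0>q1; q0-1>q2; q1-0>q3; q1-1>q4; q2-0>q5; q2-1>q6; q3-0>q7; q3-1>q8; q4-0>q9; q4-1>q10; q5-0>q11; q5-1>q12; q6-0>q13; q6-1>q14; q7-0>q7; q7-1>q8; q8-0>q9; q8-1>q10; q9-0>q11; q9-1>q12; q10-0>q13; q10-1>q14; q11-0>q7; q11-1>q8; q12-0>q9; q12-1>q10; q13-0>q11; q13-1>q12; q14-0>q13; q14-1>q14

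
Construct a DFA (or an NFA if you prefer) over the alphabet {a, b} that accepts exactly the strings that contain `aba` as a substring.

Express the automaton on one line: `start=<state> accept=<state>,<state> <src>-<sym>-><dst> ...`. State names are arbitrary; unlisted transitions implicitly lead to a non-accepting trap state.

States s0..s2 record the length of the longest prefix of `aba` that matches the current input suffix. Reaching s3 means `aba` has been seen, and we stay there forever. Accept from s3.
4 states suffice.
        a   b  
>  s0   s1  s0 
   s1   s1  s2 
   s2   s3  s0 
 * s3   s3  s3 
(> = start, * = accepting)

start=s0 accept=s3 s0-a->s1 s0-b->s0 s1-a->s1 s1-b->s2 s2-a->s3 s2-b->s0 s3-a->s3 s3-b->s3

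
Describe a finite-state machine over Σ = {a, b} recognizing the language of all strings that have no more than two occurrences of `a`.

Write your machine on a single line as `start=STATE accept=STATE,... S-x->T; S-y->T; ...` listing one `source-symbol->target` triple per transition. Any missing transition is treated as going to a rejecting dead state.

start=q0; accept=q0,q1,q2; q0-a->q1; q0-b->q0; q1-a->q2; q1-b->q1; q2-a->q3; q2-b->q2; q3-a->q3; q3-b->q3

Only the number of `a`s matters, and only up to 3. Make a chain q0 → q1 → q2 → q3 advanced by each `a` (with q3 absorbing); every other symbol self-loops. The accepting set is {q0, q1, q2}.
4 states suffice.
        a   b  
>* q0   q1  q0 
 * q1   q2  q1 
 * q2   q3  q2 
   q3   q3  q3 
(> = start, * = accepting)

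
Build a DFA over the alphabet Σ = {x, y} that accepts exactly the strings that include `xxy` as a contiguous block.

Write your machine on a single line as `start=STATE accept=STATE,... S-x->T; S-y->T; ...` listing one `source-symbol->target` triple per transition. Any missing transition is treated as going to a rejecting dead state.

States S0..S2 record the length of the longest prefix of `xxy` that matches the current input suffix. Reaching S3 means `xxy` has been seen, and we stay there forever. Accept from S3.
A 4-state machine:
        x   y  
>  S0   S1  S0 
   S1   S2  S0 
   S2   S2  S3 
 * S3   S3  S3 
(> = start, * = accepting)

start=S0; accept=S3; S0-x->S1; S0-y->S0; S1-x->S2; S1-y->S0; S2-x->S2; S2-y->S3; S3-x->S3; S3-y->S3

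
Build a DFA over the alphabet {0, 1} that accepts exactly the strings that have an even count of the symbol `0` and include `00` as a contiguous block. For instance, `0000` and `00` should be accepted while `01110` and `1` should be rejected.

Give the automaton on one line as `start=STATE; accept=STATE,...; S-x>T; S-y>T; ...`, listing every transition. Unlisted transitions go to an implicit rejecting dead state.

start=q0; accept=q2; q0-0>q1; q0-1>q0; q1-0>q2; q1-1>q3; q2-0>q4; q2-1>q2; q3-0>q5; q3-1>q3; q4-0>q2; q4-1>q4; q5-0>q4; q5-1>q0

Run two small machines in parallel and take their product. One (2 states) tracks the count of `0`s modulo 2; the other (3 states) tracks whether and how much of `00` has been seen. Each combined state is a pair, one component from each; accept when both components accept.
With 6 states:
        0   1  
>  q0   q1  q0 
   q1   q2  q3 
 * q2   q4  q2 
   q3   q5  q3 
   q4   q2  q4 
   q5   q4  q0 
(> = start, * = accepting)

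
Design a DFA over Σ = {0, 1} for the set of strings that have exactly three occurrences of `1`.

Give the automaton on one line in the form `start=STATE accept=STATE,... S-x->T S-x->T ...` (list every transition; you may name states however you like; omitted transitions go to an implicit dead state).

start=q0 accept=q3 q0-0->q0 q0-1->q1 q1-0->q1 q1-1->q2 q2-0->q2 q2-1->q3 q3-0->q3 q3-1->q4 q4-0->q4 q4-1->q4

Only the number of `1`s matters, and only up to 4. Make a chain q0 → q1 → q2 → q3 → q4 advanced by each `1` (with q4 absorbing); every other symbol self-loops. The accepting set is {q3}.
5 states suffice.
        0   1  
>  q0   q0  q1 
   q1   q1  q2 
   q2   q2  q3 
 * q3   q3  q4 
   q4   q4  q4 
(> = start, * = accepting)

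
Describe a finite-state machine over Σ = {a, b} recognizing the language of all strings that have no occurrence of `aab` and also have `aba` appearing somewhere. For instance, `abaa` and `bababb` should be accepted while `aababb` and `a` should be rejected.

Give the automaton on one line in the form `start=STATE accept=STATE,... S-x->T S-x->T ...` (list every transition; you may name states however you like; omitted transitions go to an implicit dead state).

Build one automaton per condition and run them in lockstep. One (4 states) tracks partial matches of the forbidden pattern `aab`; the other (4 states) tracks whether and how much of `aba` has been seen. Each combined state is a pair, one component from each; accept when both components accept. After merging equivalent states the machine shrinks.
7 states suffice.
        a   b  
>  s0   s1  s0 
   s1   s2  s3 
   s2   s2  s2 
   s3   s4  s0 
 * s4   s5  s6 
 * s5   s5  s2 
 * s6   s4  s6 
(> = start, * = accepting)

start=s0 accept=s4,s5,s6 s0-a->s1 s0-b->s0 s1-a->s2 s1-b->s3 s2-a->s2 s2-b->s2 s3-a->s4 s3-b->s0 s4-a->s5 s4-b->s6 s5-a->s5 s5-b->s2 s6-a->s4 s6-b->s6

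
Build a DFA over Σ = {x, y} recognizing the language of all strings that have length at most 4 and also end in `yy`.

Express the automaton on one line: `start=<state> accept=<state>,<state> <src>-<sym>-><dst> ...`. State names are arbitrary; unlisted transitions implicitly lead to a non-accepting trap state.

start=s0 accept=s5,s8,s9 s0-x->s1 s0-y->s2 s1-x->s3 s1-y->s4 s2-x->s3 s2-y->s5 s3-x->s6 s3-y->s7 s4-x->s6 s4-y->s8 s5-x->s6 s5-y->s8 s6-x->s6 s6-y->s6 s7-x->s6 s7-y->s9 s8-x->s6 s8-y->s9 s9-x->s6 s9-y->s6

Handle the two conditions separately and then intersect. One (6 states) tracks the input length, saturating at 5; the other (3 states) tracks how much of the suffix `yy` has currently been matched. Each combined state is a pair, one component from each; accept when both components accept. Equivalent product states are then merged.
With 10 states:
        x   y  
>  s0   s1  s2 
   s1   s3  s4 
   s2   s3  s5 
   s3   s6  s7 
   s4   s6  s8 
 * s5   s6  s8 
   s6   s6  s6 
   s7   s6  s9 
 * s8   s6  s9 
 * s9   s6  s6 
(> = start, * = accepting)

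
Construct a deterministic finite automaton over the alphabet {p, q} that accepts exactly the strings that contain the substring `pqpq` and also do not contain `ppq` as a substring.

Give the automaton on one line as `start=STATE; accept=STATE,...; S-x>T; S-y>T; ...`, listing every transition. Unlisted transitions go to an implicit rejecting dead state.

Run two small machines in parallel and take their product. One (5 states) tracks whether and how much of `pqpq` has been seen; the other (4 states) tracks partial matches of the forbidden pattern `ppq`. Each combined state is a pair, one component from each; accept when both components accept. After merging equivalent states the machine shrinks.
With 8 states:
        p   q  
>  S0   S1  S0 
   S1   S2  S3 
   S2   S2  S2 
   S3   S4  S0 
   S4   S2  S5 
 * S5   S6  S5 
 * S6   S7  S5 
 * S7   S7  S2 
(> = start, * = accepting)

start=S0; accept=S5,S6,S7; S0-p>S1; S0-q>S0; S1-p>S2; S1-q>S3; S2-p>S2; S2-q>S2; S3-p>S4; S3-q>S0; S4-p>S2; S4-q>S5; S5-p>S6; S5-q>S5; S6-p>S7; S6-q>S5; S7-p>S7; S7-q>S2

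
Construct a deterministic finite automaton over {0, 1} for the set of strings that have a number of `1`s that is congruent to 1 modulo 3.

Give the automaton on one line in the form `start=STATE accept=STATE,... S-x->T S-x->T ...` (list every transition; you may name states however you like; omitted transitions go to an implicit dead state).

start=S0 accept=S1 S0-0->S0 S0-1->S1 S1-0->S1 S1-1->S2 S2-0->S2 S2-1->S0

The only thing that matters is how many `1`s have appeared, reduced mod 3. Use one state per residue: S0 for 0, …, S2 for 2. Reading `1` moves to the next residue; anything else stays put. S1 is accepting.
        0   1  
>  S0   S0  S1 
 * S1   S1  S2 
   S2   S2  S0 
(> = start, * = accepting)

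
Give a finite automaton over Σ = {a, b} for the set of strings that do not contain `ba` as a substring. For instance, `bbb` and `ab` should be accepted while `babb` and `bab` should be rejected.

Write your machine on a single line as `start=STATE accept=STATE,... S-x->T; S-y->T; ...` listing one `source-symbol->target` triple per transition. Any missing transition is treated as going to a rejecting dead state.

start=q0; accept=q0,q1; q0-a->q0; q0-b->q1; q1-a->q2; q1-b->q1; q2-a->q2; q2-b->q2

Track partial matches of the forbidden pattern `ba`. State q2 is a dead state reached once `ba` has occurred; every other state accepts. q0 means no part of `ba` is currently matched.
3 states suffice.
        a   b  
>* q0   q0  q1 
 * q1   q2  q1 
   q2   q2  q2 
(> = start, * = accepting)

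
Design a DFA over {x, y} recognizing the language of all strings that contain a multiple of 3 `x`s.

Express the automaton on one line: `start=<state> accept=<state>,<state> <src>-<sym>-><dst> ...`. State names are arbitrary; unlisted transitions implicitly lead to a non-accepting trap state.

start=q0 accept=q0 q0-x->q1 q0-y->q0 q1-x->q2 q1-y->q1 q2-x->q0 q2-y->q2

The only thing that matters is how many `x`s have appeared, reduced mod 3. Use one state per residue: q0 for 0, …, q2 for 2. Reading `x` moves to the next residue; anything else stays put. q0 is accepting.
A 3-state machine:
        x   y  
>* q0   q1  q0 
   q1   q2  q1 
   q2   q0  q2 
(> = start, * = accepting)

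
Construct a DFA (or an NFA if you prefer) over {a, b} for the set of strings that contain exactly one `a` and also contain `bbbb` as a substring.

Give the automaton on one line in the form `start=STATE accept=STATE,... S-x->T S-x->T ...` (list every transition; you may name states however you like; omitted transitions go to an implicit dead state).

start=s0 accept=s13 s0-a->s1 s0-b->s2 s1-a->s3 s1-b->s4 s2-a->s1 s2-b->s5 s3-a->s3 s3-b->s6 s4-a->s3 s4-b->s7 s5-a->s1 s5-b->s8 s6-a->s3 s6-b->s9 s7-a->s3 s7-b->s10 s8-a->s1 s8-b->s11 s9-a->s3 s9-b->s12 s10-a->s3 s10-b->s13 s11-a->s13 s11-b->s11 s12-a->s3 s12-b->s14 s13-a->s14 s13-b->s13 s14-a->s14 s14-b->s14

Run two small machines in parallel and take their product. The first has 3 states tracking the count of `a`s, saturating at 2; the second has 5 states tracking whether and how much of `bbbb` has been seen. A product state is a pair (one from each), accepting exactly when both do.
          a    b  
>  s0     s1   s2 
   s1     s3   s4 
   s2     s1   s5 
   s3     s3   s6 
   s4     s3   s7 
   s5     s1   s8 
   s6     s3   s9 
   s7     s3  s10 
   s8     s1  s11 
   s9     s3  s12 
   s10    s3  s13 
   s11   s13  s11 
   s12    s3  s14 
 * s13   s14  s13 
   s14   s14  s14 
(> = start, * = accepting)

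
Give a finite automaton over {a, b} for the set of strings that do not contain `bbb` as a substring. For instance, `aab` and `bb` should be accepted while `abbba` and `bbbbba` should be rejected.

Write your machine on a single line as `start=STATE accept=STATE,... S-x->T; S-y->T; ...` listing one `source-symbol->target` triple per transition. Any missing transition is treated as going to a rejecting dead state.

Track partial matches of the forbidden pattern `bbb`. State S3 is a dead state reached once `bbb` has occurred; every other state accepts. S0 means no part of `bbb` is currently matched.
A 4-state machine:
        a   b  
>* S0   S0  S1 
 * S1   S0  S2 
 * S2   S0  S3 
   S3   S3  S3 
(> = start, * = accepting)

start=S0; accept=S0,S1,S2; S0-a->S0; S0-b->S1; S1-a->S0; S1-b->S2; S2-a->S0; S2-b->S3; S3-a->S3; S3-b->S3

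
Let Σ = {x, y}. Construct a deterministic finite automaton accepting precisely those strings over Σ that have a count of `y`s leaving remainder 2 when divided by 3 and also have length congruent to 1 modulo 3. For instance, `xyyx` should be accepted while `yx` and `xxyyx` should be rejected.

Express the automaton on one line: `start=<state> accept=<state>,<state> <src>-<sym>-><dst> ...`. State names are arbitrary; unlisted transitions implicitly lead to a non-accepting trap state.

Build one automaton per condition and run them in lockstep. The first has 3 states tracking the count of `y`s modulo 3; the second has 3 states tracking the input length modulo 3. A product state is a pair (one from each), accepting exactly when both do.
A 9-state machine:
        x   y  
>  S0   S1  S2 
   S1   S3  S4 
   S2   S4  S5 
   S3   S0  S6 
   S4   S6  S7 
   S5   S7  S0 
   S6   S2  S8 
   S7   S8  S1 
 * S8   S5  S3 
(> = start, * = accepting)

start=S0 accept=S8 S0-x->S1 S0-y->S2 S1-x->S3 S1-y->S4 S2-x->S4 S2-y->S5 S3-x->S0 S3-y->S6 S4-x->S6 S4-y->S7 S5-x->S7 S5-y->S0 S6-x->S2 S6-y->S8 S7-x->S8 S7-y->S1 S8-x->S5 S8-y->S3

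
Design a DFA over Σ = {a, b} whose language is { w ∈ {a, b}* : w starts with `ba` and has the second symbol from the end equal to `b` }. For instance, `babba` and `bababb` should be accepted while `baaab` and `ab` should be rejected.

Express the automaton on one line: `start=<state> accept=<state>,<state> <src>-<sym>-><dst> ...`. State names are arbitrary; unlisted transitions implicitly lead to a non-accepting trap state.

start=q0 accept=q3,q6 q0-a->q1 q0-b->q2 q1-a->q1 q1-b->q1 q2-a->q3 q2-b->q1 q3-a->q4 q3-b->q5 q4-a->q4 q4-b->q5 q5-a->q3 q5-b->q6 q6-a->q3 q6-b->q6

Handle the two conditions separately and then intersect. One (4 states) tracks whether the input so far still matches the prefix `ba`; the other (7 states) tracks the last 2 symbols read. Each combined state is a pair, one component from each; accept when both components accept. Equivalent product states are then merged.
With 7 states:
        a   b  
>  q0   q1  q2 
   q1   q1  q1 
   q2   q3  q1 
 * q3   q4  q5 
   q4   q4  q5 
   q5   q3  q6 
 * q6   q3  q6 
(> = start, * = accepting)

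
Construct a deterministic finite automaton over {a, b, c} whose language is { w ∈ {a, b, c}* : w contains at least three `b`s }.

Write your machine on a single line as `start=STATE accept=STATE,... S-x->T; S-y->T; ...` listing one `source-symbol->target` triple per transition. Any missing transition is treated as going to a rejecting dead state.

Only the number of `b`s matters, and only up to 4. Make a chain s0 → s1 → s2 → s3 → s4 advanced by each `b` (with s4 absorbing); every other symbol self-loops. The accepting set is {s3, s4}.
A 5-state machine:
        a   b   c  
>  s0   s0  s1  s0 
   s1   s1  s2  s1 
   s2   s2  s3  s2 
 * s3   s3  s4  s3 
 * s4   s4  s4  s4 
(> = start, * = accepting)

start=s0; accept=s3,s4; s0-a->s0; s0-b->s1; s0-c->s0; s1-a->s1; s1-b->s2; s1-c->s1; s2-a->s2; s2-b->s3; s2-c->s2; s3-a->s3; s3-b->s4; s3-c->s3; s4-a->s4; s4-b->s4; s4-c->s4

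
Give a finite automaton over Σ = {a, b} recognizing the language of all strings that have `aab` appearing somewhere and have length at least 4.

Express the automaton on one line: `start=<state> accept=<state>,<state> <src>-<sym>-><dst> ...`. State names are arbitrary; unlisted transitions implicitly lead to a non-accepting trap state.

Handle the two conditions separately and then intersect. One (4 states) tracks whether and how much of `aab` has been seen; the other (6 states) tracks the input length, saturating at 5. Each combined state is a pair, one component from each; accept when both components accept.
With 18 states:
          a    b  
>  q0     q1   q2 
   q1     q3   q4 
   q2     q5   q4 
   q3     q6   q7 
   q4     q8   q9 
   q5     q6   q9 
   q6    q10  q11 
   q7    q11  q11 
   q8    q10  q12 
   q9    q13  q12 
   q10   q14  q15 
 * q11   q15  q15 
   q12   q16  q17 
   q13   q14  q17 
   q14   q14  q15 
 * q15   q15  q15 
   q16   q14  q17 
   q17   q16  q17 
(> = start, * = accepting)

start=q0 accept=q11,q15 q0-a->q1 q0-b->q2 q1-a->q3 q1-b->q4 q2-a->q5 q2-b->q4 q3-a->q6 q3-b->q7 q4-a->q8 q4-b->q9 q5-a->q6 q5-b->q9 q6-a->q10 q6-b->q11 q7-a->q11 q7-b->q11 q8-a->q10 q8-b->q12 q9-a->q13 q9-b->q12 q10-a->q14 q10-b->q15 q11-a->q15 q11-b->q15 q12-a->q16 q12-b->q17 q13-a->q14 q13-b->q17 q14-a->q14 q14-b->q15 q15-a->q15 q15-b->q15 q16-a->q14 q16-b->q17 q17-a->q16 q17-b->q17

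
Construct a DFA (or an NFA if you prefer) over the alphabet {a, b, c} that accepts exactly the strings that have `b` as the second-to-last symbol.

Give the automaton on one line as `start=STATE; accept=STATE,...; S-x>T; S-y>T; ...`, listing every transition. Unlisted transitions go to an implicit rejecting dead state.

start=S0; accept=S7,S8,S9; S0-a>S1; S0-b>S2; S0-c>S3; S1-a>S4; S1-b>S5; S1-c>S6; S2-a>S7; S2-b>S8; S2-c>S9; S3-a>S10; S3-b>S11; S3-c>S12; S4-a>S4; S4-b>S5; S4-c>S6; S5-a>S7; S5-b>S8; S5-c>S9; S6-a>S10; S6-b>S11; S6-c>S12; S7-a>S4; S7-b>S5; S7-c>S6; S8-a>S7; S8-b>S8; S8-c>S9; S9-a>S10; S9-b>S11; S9-c>S12; S10-a>S4; S10-b>S5; S10-c>S6; S11-a>S7; S11-b>S8; S11-c>S9; S12-a>S10; S12-b>S11; S12-c>S12

A DFA must remember the last 2 symbols (since which symbol is second-to-last isn't known until the input ends). Use one state per possible window of the last ≤2 symbols; accept from those whose window starts with `b`.
With 13 states:
          a    b    c  
>  S0     S1   S2   S3 
   S1     S4   S5   S6 
   S2     S7   S8   S9 
   S3    S10  S11  S12 
   S4     S4   S5   S6 
   S5     S7   S8   S9 
   S6    S10  S11  S12 
 * S7     S4   S5   S6 
 * S8     S7   S8   S9 
 * S9    S10  S11  S12 
   S10    S4   S5   S6 
   S11    S7   S8   S9 
   S12   S10  S11  S12 
(> = start, * = accepting)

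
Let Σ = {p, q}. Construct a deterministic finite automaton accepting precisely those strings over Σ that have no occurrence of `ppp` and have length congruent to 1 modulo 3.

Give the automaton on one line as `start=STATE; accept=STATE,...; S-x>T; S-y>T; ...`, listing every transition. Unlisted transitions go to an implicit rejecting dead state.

start=A; accept=B,C,K; A-p>B; A-q>C; B-p>D; B-q>E; C-p>F; C-q>E; D-p>G; D-q>A; E-p>H; E-q>A; F-p>I; F-q>A; G-p>J; G-q>J; H-p>K; H-q>C; I-p>J; I-q>C; J-p>L; J-q>L; K-p>L; K-q>E; L-p>G; L-q>G

Run two small machines in parallel and take their product. The first has 4 states tracking partial matches of the forbidden pattern `ppp`; the second has 3 states tracking the input length modulo 3. A product state is a pair (one from each), accepting exactly when both do.
12 states suffice.
       p  q 
>  A   B  C 
 * B   D  E 
 * C   F  E 
   D   G  A 
   E   H  A 
   F   I  A 
   G   J  J 
   H   K  C 
   I   J  C 
   J   L  L 
 * K   L  E 
   L   G  G 
(> = start, * = accepting)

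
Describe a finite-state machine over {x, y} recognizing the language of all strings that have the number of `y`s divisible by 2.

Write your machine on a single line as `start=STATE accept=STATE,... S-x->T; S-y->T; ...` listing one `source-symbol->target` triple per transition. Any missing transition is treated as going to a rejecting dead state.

start=s0; accept=s0; s0-x->s0; s0-y->s1; s1-x->s1; s1-y->s0

The only thing that matters is how many `y`s have appeared, reduced mod 2. Use one state per residue: s0 for 0, …, s1 for 1. Reading `y` moves to the next residue; anything else stays put. s0 is accepting.
        x   y  
>* s0   s0  s1 
   s1   s1  s0 
(> = start, * = accepting)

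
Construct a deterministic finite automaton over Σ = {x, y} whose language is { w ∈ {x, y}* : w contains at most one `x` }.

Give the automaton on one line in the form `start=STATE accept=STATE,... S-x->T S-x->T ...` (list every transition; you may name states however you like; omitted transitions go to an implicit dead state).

Count `x`s, saturating at 2: state s0 means no `x` yet, s1 means one `x` seen, s2 means more than one. Each `x` increments (capped at s2); other symbols loop. Accept from {s0, s1}.
3 states suffice.
        x   y  
>* s0   s1  s0 
 * s1   s2  s1 
   s2   s2  s2 
(> = start, * = accepting)

start=s0 accept=s0,s1 s0-x->s1 s0-y->s0 s1-x->s2 s1-y->s1 s2-x->s2 s2-y->s2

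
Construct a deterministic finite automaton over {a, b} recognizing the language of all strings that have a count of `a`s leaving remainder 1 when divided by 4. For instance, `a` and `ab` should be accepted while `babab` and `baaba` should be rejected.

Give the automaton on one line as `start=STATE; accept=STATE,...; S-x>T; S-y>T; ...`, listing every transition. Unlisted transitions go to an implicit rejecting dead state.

The only thing that matters is how many `a`s have appeared, reduced mod 4. Use one state per residue: S0 for 0, …, S3 for 3. Reading `a` moves to the next residue; anything else stays put. S1 is accepting.
4 states suffice.
        a   b  
>  S0   S1  S0 
 * S1   S2  S1 
   S2   S3  S2 
   S3   S0  S3 
(> = start, * = accepting)

start=S0; accept=S1; S0-a>S1; S0-b>S0; S1-a>S2; S1-b>S1; S2-a>S3; S2-b>S2; S3-a>S0; S3-b>S3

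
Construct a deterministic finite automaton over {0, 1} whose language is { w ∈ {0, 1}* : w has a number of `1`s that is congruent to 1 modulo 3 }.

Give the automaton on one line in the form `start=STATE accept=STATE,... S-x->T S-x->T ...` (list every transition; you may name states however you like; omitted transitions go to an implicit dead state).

start=q0 accept=q1 q0-0->q0 q0-1->q1 q1-0->q1 q1-1->q2 q2-0->q2 q2-1->q0

The only thing that matters is how many `1`s have appeared, reduced mod 3. Use one state per residue: q0 for 0, …, q2 for 2. Reading `1` moves to the next residue; anything else stays put. q1 is accepting.
With 3 states:
        0   1  
>  q0   q0  q1 
 * q1   q1  q2 
   q2   q2  q0 
(> = start, * = accepting)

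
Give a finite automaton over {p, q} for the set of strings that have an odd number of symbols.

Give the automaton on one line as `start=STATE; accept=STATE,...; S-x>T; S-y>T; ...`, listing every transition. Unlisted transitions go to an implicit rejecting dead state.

start=A; accept=B; A-p>B; A-q>B; B-p>A; B-q>A

Only the length mod 2 matters, so use a 2-cycle: from any state, every input symbol moves to the next state, wrapping B back to A. Mark B accepting.
A 2-state machine:
       p  q 
>  A   B  B 
 * B   A  A 
(> = start, * = accepting)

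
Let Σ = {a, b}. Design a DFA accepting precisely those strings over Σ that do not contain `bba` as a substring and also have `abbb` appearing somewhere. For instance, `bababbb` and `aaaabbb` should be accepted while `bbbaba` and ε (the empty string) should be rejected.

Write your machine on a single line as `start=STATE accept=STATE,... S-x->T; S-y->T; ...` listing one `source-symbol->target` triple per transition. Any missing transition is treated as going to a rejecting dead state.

start=q0; accept=q6; q0-a->q1; q0-b->q2; q1-a->q1; q1-b->q3; q2-a->q1; q2-b->q4; q3-a->q1; q3-b->q5; q4-a->q4; q4-b->q4; q5-a->q4; q5-b->q6; q6-a->q4; q6-b->q6

Build one automaton per condition and run them in lockstep. The first has 4 states tracking partial matches of the forbidden pattern `bba`; the second has 5 states tracking whether and how much of `abbb` has been seen. A product state is a pair (one from each), accepting exactly when both do. Minimizing collapses redundant product states.
A 7-state machine:
        a   b  
>  q0   q1  q2 
   q1   q1  q3 
   q2   q1  q4 
   q3   q1  q5 
   q4   q4  q4 
   q5   q4  q6 
 * q6   q4  q6 
(> = start, * = accepting)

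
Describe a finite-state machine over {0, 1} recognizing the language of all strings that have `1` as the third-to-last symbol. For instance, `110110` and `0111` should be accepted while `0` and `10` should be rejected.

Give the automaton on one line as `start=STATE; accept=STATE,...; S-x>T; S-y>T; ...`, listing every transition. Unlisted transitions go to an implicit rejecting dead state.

Because acceptance depends on a position counted from the end, the machine has to buffer the most recent 3 symbols. Make each state the string of the last up-to-3 symbols read; on input `x` shift the window left and append `x`. Accept when the buffered window has length 3 and begins with `1`.
A 15-state machine:
          0    1  
>  S0     S1   S2 
   S1     S3   S4 
   S2     S5   S6 
   S3     S7   S8 
   S4     S9  S10 
   S5    S11  S12 
   S6    S13  S14 
   S7     S7   S8 
   S8     S9  S10 
   S9    S11  S12 
   S10   S13  S14 
 * S11    S7   S8 
 * S12    S9  S10 
 * S13   S11  S12 
 * S14   S13  S14 
(> = start, * = accepting)

start=S0; accept=S11,S12,S13,S14; S0-0>S1; S0-1>S2; S1-0>S3; S1-1>S4; S2-0>S5; S2-1>S6; S3-0>S7; S3-1>S8; S4-0>S9; S4-1>S10; S5-0>S11; S5-1>S12; S6-0>S13; S6-1>S14; S7-0>S7; S7-1>S8; S8-0>S9; S8-1>S10; S9-0>S11; S9-1>S12; S10-0>S13; S10-1>S14; S11-0>S7; S11-1>S8; S12-0>S9; S12-1>S10; S13-0>S11; S13-1>S12; S14-0>S13; S14-1>S14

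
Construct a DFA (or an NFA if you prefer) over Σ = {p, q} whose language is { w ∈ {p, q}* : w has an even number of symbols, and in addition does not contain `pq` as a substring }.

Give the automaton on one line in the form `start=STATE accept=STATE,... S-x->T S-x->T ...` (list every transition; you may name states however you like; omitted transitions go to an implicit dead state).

start=S0 accept=S0,S3 S0-p->S1 S0-q->S2 S1-p->S3 S1-q->S4 S2-p->S3 S2-q->S0 S3-p->S1 S3-q->S4 S4-p->S4 S4-q->S4

Run two small machines in parallel and take their product. One (2 states) tracks the input length modulo 2; the other (3 states) tracks partial matches of the forbidden pattern `pq`. Each combined state is a pair, one component from each; accept when both components accept. Minimizing collapses redundant product states.
With 5 states:
        p   q  
>* S0   S1  S2 
   S1   S3  S4 
   S2   S3  S0 
 * S3   S1  S4 
   S4   S4  S4 
(> = start, * = accepting)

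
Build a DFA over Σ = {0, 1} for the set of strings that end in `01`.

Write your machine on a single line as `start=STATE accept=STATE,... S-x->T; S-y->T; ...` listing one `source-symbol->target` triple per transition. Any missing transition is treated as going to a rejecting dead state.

start=q0; accept=q2; q0-0->q1; q0-1->q0; q1-0->q1; q1-1->q2; q2-0->q1; q2-1->q0

Let each state record the length of the longest suffix of the input read so far that is also a prefix of `01`. q1 means the last symbol is `0`; q2 means the last 2 symbols are `01`. Accept only at q2, where the string currently ends in `01`.
With 3 states:
        0   1  
>  q0   q1  q0 
   q1   q1  q2 
 * q2   q1  q0 
(> = start, * = accepting)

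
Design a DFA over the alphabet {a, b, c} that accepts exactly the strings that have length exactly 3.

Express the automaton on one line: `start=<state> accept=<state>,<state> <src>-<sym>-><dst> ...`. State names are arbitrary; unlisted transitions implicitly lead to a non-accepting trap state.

start=q0 accept=q3 q0-a->q1 q0-b->q1 q0-c->q1 q1-a->q2 q1-b->q2 q1-c->q2 q2-a->q3 q2-b->q3 q2-c->q3 q3-a->q4 q3-b->q4 q3-c->q4 q4-a->q4 q4-b->q4 q4-c->q4

We only need to distinguish lengths 0, 1, …, 3, and '>3'. Chain q0 → q1 → q2 → q3 → q4 on every symbol, with q4 looping. Accepting states: {q3}.
With 5 states:
        a   b   c  
>  q0   q1  q1  q1 
   q1   q2  q2  q2 
   q2   q3  q3  q3 
 * q3   q4  q4  q4 
   q4   q4  q4  q4 
(> = start, * = accepting)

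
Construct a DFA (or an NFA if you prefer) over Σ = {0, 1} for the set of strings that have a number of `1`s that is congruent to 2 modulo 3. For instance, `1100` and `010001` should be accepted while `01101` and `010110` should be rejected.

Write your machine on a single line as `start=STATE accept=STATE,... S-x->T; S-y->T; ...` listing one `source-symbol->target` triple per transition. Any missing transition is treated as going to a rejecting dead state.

start=A; accept=C; A-0->A; A-1->B; B-0->B; B-1->C; C-0->C; C-1->A

Keep the running count of `1`s modulo 3: each `1` advances along the cycle A → B → C → A while other symbols loop. Accept at C.
A 3-state machine:
       0  1 
>  A   A  B 
   B   B  C 
 * C   C  A 
(> = start, * = accepting)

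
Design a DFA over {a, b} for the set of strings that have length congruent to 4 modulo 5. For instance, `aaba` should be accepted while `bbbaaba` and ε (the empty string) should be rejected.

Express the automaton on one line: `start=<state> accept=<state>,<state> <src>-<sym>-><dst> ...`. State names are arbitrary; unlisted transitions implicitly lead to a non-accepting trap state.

Only the length mod 5 matters, so use a 5-cycle: from any state, every input symbol moves to the next state, wrapping s4 back to s0. Mark s4 accepting.
With 5 states:
        a   b  
>  s0   s1  s1 
   s1   s2  s2 
   s2   s3  s3 
   s3   s4  s4 
 * s4   s0  s0 
(> = start, * = accepting)

start=s0 accept=s4 s0-a->s1 s0-b->s1 s1-a->s2 s1-b->s2 s2-a->s3 s2-b->s3 s3-a->s4 s3-b->s4 s4-a->s0 s4-b->s0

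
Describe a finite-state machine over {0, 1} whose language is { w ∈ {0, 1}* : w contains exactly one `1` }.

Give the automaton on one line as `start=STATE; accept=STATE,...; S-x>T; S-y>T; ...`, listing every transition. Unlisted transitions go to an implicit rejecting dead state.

Only the number of `1`s matters, and only up to 2. Make a chain S0 → S1 → S2 advanced by each `1` (with S2 absorbing); every other symbol self-loops. The accepting set is {S1}.
With 3 states:
        0   1  
>  S0   S0  S1 
 * S1   S1  S2 
   S2   S2  S2 
(> = start, * = accepting)

start=S0; accept=S1; S0-0>S0; S0-1>S1; S1-0>S1; S1-1>S2; S2-0>S2; S2-1>S2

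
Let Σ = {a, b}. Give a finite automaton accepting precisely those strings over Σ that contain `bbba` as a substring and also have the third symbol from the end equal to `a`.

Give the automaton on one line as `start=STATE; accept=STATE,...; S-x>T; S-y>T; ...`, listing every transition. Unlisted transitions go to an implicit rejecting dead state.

Handle the two conditions separately and then intersect. One (5 states) tracks whether and how much of `bbba` has been seen; the other (15 states) tracks the last 3 symbols read. Each combined state is a pair, one component from each; accept when both components accept.
23 states suffice.
          a    b  
>  S0     S1   S2 
   S1     S3   S4 
   S2     S5   S6 
   S3     S7   S8 
   S4     S9  S10 
   S5    S11  S12 
   S6    S13  S14 
   S7     S7   S8 
   S8     S9  S10 
   S9    S11  S12 
   S10   S13  S14 
   S11    S7   S8 
   S12    S9  S10 
   S13   S11  S12 
   S14   S15  S14 
   S15   S16  S17 
   S16   S18  S19 
   S17   S20  S21 
 * S18   S18  S19 
 * S19   S20  S21 
 * S20   S16  S17 
 * S21   S15  S22 
   S22   S15  S22 
(> = start, * = accepting)

start=S0; accept=S18,S19,S20,S21; S0-a>S1; S0-b>S2; S1-a>S3; S1-b>S4; S2-a>S5; S2-b>S6; S3-a>S7; S3-b>S8; S4-a>S9; S4-b>S10; S5-a>S11; S5-b>S12; S6-a>S13; S6-b>S14; S7-a>S7; S7-b>S8; S8-a>S9; S8-b>S10; S9-a>S11; S9-b>S12; S10-a>S13; S10-b>S14; S11-a>S7; S11-b>S8; S12-a>S9; S12-b>S10; S13-a>S11; S13-b>S12; S14-a>S15; S14-b>S14; S15-a>S16; S15-b>S17; S16-a>S18; S16-b>S19; S17-a>S20; S17-b>S21; S18-a>S18; S18-b>S19; S19-a>S20; S19-b>S21; S20-a>S16; S20-b>S17; S21-a>S15; S21-b>S22; S22-a>S15; S22-b>S22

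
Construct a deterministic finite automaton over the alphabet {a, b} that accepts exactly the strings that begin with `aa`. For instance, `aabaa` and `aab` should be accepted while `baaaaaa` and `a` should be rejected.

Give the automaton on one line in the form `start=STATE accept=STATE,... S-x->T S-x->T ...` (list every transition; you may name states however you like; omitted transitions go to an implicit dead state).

Check the first 2 symbols one by one: q0 through q1 record how many have matched `aa` so far; any wrong symbol goes to the dead state q3. After all 2 match we enter the accepting sink q2.
        a   b  
>  q0   q1  q3 
   q1   q2  q3 
 * q2   q2  q2 
   q3   q3  q3 
(> = start, * = accepting)

start=q0 accept=q2 q0-a->q1 q0-b->q3 q1-a->q2 q1-b->q3 q2-a->q2 q2-b->q2 q3-a->q3 q3-b->q3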